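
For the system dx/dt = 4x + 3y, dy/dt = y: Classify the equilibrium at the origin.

A = [[4,3],[0,1]]; det(A-λI) = λ^2 - 5λ + 4.
λ = 1, 4: both positive.

unstable node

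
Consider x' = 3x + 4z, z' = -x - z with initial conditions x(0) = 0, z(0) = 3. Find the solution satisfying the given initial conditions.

x(t) = 12te^(t), z(t) = -6te^(t) + 3e^(t)

Coefficient matrix A = [[3, 4], [-1, -1]].
Characteristic polynomial det(A - λI) = λ^2 - 2λ + 1 = 0.
Single eigenvalue λ = 1 with algebraic multiplicity 2.
Eigenvector v = (2,-1); generalized eigenvector w with (A-λI)w=v is (1,0).
General solution: e^(t)[c_1·v + c_2·(t·v + w)].
Applying x(0)=0, z(0)=3 gives c_1=-3, c_2=6.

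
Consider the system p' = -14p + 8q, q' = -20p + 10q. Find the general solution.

p(t) = c_1e^(-2t)sin(4t) + c_1e^(-2t)cos(4t) + c_2e^(-2t)sin(4t) - c_2e^(-2t)cos(4t), q(t) = c_1e^(-2t)sin(4t) + 2c_1e^(-2t)cos(4t) + 2c_2e^(-2t)sin(4t) - c_2e^(-2t)cos(4t)

Coefficient matrix A = [[-14, 8], [-20, 10]].
Characteristic polynomial det(A - λI) = λ^2 + 4λ + 20 = 0.
Eigenvalues λ = -2 ± 4i (complex conjugate pair).
For λ=-2+4i: an eigenvector is (1,2) - i(1,1) = (1 - i, 2 - i).
A real fundamental pair from Re and Im of e^((-2+4i)t)v: X_1 = e^(-2t)(cos(4t)·(1,2) + sin(4t)·(1,1)), X_2 = e^(-2t)(sin(4t)·(1,2) - cos(4t)·(1,1)).
General solution: c_1X_1 + c_2X_2.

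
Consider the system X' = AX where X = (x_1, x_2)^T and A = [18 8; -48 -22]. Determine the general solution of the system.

x_1(t) = K_1e^(-6t) + K_2e^(2t), x_2(t) = -3K_1e^(-6t) - 2K_2e^(2t)

Coefficient matrix A = [[18, 8], [-48, -22]].
Characteristic polynomial det(A - λI) = λ^2 + 4λ - 12 = 0.
Eigenvalues λ = -6, 2.
For λ=-6: (A-λI) row 1 is [24, 8], so an eigenvector is (1, -3).
For λ=2: (A-λI) row 1 is [16, 8], so an eigenvector is (1, -2).
General solution: K_1e^(-6t)(1,-3) + K_2e^(2t)(1,-2).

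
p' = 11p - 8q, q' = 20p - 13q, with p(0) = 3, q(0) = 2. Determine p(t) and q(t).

Coefficient matrix A = [[11, -8], [20, -13]].
Characteristic polynomial det(A - λI) = λ^2 + 2λ + 17 = 0.
Eigenvalues λ = -1 ± 4i (complex conjugate pair).
For λ=-1+4i: an eigenvector is (-1,-2) - i(1,1) = (-1 - i, -2 - i).
A real fundamental pair from Re and Im of e^((-1+4i)t)v: X_1 = e^(-t)(cos(4t)·(-1,-2) + sin(4t)·(1,1)), X_2 = e^(-t)(sin(4t)·(-1,-2) - cos(4t)·(1,1)).
General solution: K_1X_1 + K_2X_2.
Applying p(0)=3, q(0)=2 gives K_1=1, K_2=-4.

p(t) = 5e^(-t)sin(4t) + 3e^(-t)cos(4t), q(t) = 9e^(-t)sin(4t) + 2e^(-t)cos(4t)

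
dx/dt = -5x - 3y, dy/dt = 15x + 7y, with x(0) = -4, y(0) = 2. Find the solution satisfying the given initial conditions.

Coefficient matrix A = [[-5, -3], [15, 7]].
Characteristic polynomial det(A - λI) = λ^2 - 2λ + 10 = 0.
Eigenvalues λ = 1 ± 3i (complex conjugate pair).
For λ=1+3i: an eigenvector is (1,-2) - i(0,1) = (1, -2 - i).
A real fundamental pair from Re and Im of e^((1+3i)t)v: X_1 = e^(t)(cos(3t)·(1,-2) + sin(3t)·(0,1)), X_2 = e^(t)(sin(3t)·(1,-2) - cos(3t)·(0,1)).
General solution: C_1X_1 + C_2X_2.
Applying x(0)=-4, y(0)=2 gives C_1=-4, C_2=6.

x(t) = 6e^(t)sin(3t) - 4e^(t)cos(3t), y(t) = -16e^(t)sin(3t) + 2e^(t)cos(3t)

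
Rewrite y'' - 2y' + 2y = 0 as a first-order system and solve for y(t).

Let x_1 = y, x_2 = y'. Then x_1' = x_2 and x_2' = -2x_1 + 2x_2.
A = [[0,1],[-2,2]]; det(A-λI) = λ^2 - 2λ + 2.
Eigenvalues λ = 1 ± i.

y(t) = C_1e^(t)cos(t) + C_2e^(t)sin(t)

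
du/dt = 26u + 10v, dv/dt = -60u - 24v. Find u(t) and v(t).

Coefficient matrix A = [[26, 10], [-60, -24]].
Characteristic polynomial det(A - λI) = λ^2 - 2λ - 24 = 0.
Eigenvalues λ = -4, 6.
For λ=-4: (A-λI) row 1 is [30, 10], so an eigenvector is (1, -3).
For λ=6: (A-λI) row 1 is [20, 10], so an eigenvector is (1, -2).
General solution: C_1e^(-4t)(1,-3) + C_2e^(6t)(1,-2).

u(t) = C_1e^(-4t) + C_2e^(6t), v(t) = -3C_1e^(-4t) - 2C_2e^(6t)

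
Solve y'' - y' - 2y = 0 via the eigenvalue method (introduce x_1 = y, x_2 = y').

Let x_1 = y, x_2 = y'. Then x_1' = x_2 and x_2' = 2x_1 + x_2.
A = [[0,1],[2,1]]; det(A-λI) = λ^2 - λ - 2.
Eigenvalues λ = 2, -1 with eigenvectors (1,2), (1,-1).

y(t) = C_1e^(2t) + C_2e^(-t)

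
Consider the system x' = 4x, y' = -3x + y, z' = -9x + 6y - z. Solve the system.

Coefficient matrix A = [[4, 0, 0], [-3, 1, 0], [-9, 6, -1]].
det(A - λI) = 0 gives eigenvalues λ = 4, 1, -1.
For λ=4: eigenvector (1,-1,-3).
For λ=1: eigenvector (0,1,3).
For λ=-1: eigenvector (0,0,1).
General solution: C_1e^(4t)(1,-1,-3) + C_2e^(t)(0,1,3) + C_3e^(-t)(0,0,1).

x(t) = C_1e^(4t), y(t) = -C_1e^(4t) + C_2e^(t), z(t) = -3C_1e^(4t) + 3C_2e^(t) + C_3e^(-t)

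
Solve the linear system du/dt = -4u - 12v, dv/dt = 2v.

Coefficient matrix A = [[-4, -12], [0, 2]].
Characteristic polynomial det(A - λI) = λ^2 + 2λ - 8 = 0.
Eigenvalues λ = -4, 2.
For λ=-4: (A-λI) row 1 is [0, -12], so an eigenvector is (-1, 0).
For λ=2: (A-λI) row 1 is [-6, -12], so an eigenvector is (2, -1).
General solution: K_1e^(-4t)(-1,0) + K_2e^(2t)(2,-1).

u(t) = -K_1e^(-4t) + 2K_2e^(2t), v(t) = -K_2e^(2t)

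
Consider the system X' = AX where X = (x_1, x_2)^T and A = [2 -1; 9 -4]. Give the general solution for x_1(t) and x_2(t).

Coefficient matrix A = [[2, -1], [9, -4]].
Characteristic polynomial det(A - λI) = λ^2 + 2λ + 1 = 0.
Single eigenvalue λ = -1 with algebraic multiplicity 2.
Eigenvector v = (1,3); generalized eigenvector w with (A-λI)w=v is (1,2).
General solution: e^(-t)[c_1·v + c_2·(t·v + w)].

x_1(t) = c_1e^(-t) + c_2te^(-t) + c_2e^(-t), x_2(t) = 3c_1e^(-t) + 3c_2te^(-t) + 2c_2e^(-t)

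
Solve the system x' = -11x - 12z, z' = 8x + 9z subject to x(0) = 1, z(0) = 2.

x(t) = -8e^(t) + 9e^(-3t), z(t) = 8e^(t) - 6e^(-3t)

Coefficient matrix A = [[-11, -12], [8, 9]].
Characteristic polynomial det(A - λI) = λ^2 + 2λ - 3 = 0.
Eigenvalues λ = 1, -3.
For λ=1: (A-λI) row 1 is [-12, -12], so an eigenvector is (-1, 1).
For λ=-3: (A-λI) row 1 is [-8, -12], so an eigenvector is (-3, 2).
General solution: C_1e^(t)(-1,1) + C_2e^(-3t)(-3,2).
Applying x(0)=1, z(0)=2 gives C_1=8, C_2=-3.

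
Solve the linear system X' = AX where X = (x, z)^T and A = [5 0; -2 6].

Coefficient matrix A = [[5, 0], [-2, 6]].
Characteristic polynomial det(A - λI) = λ^2 - 11λ + 30 = 0.
Eigenvalues λ = 5, 6.
For λ=5: (A-λI) row 2 is [-2, 1], so an eigenvector is (-1, -2).
For λ=6: (A-λI) row 1 is [-1, 0], so an eigenvector is (0, 1).
General solution: K_1e^(5t)(-1,-2) + K_2e^(6t)(0,1).

x(t) = -K_1e^(5t), z(t) = -2K_1e^(5t) + K_2e^(6t)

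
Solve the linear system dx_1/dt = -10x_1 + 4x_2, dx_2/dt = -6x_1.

x_1(t) = c_1e^(-6t) + 2c_2e^(-4t), x_2(t) = c_1e^(-6t) + 3c_2e^(-4t)

Coefficient matrix A = [[-10, 4], [-6, 0]].
Characteristic polynomial det(A - λI) = λ^2 + 10λ + 24 = 0.
Eigenvalues λ = -6, -4.
For λ=-6: (A-λI) row 1 is [-4, 4], so an eigenvector is (1, 1).
For λ=-4: (A-λI) row 1 is [-6, 4], so an eigenvector is (2, 3).
General solution: c_1e^(-6t)(1,1) + c_2e^(-4t)(2,3).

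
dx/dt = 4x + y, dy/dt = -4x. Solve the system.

Coefficient matrix A = [[4, 1], [-4, 0]].
Characteristic polynomial det(A - λI) = λ^2 - 4λ + 4 = 0.
Single eigenvalue λ = 2 with algebraic multiplicity 2.
Eigenvector v = (-1,2); generalized eigenvector w with (A-λI)w=v is (1,-3).
General solution: e^(2t)[c_1·v + c_2·(t·v + w)].

x(t) = -c_1e^(2t) - c_2te^(2t) + c_2e^(2t), y(t) = 2c_1e^(2t) + 2c_2te^(2t) - 3c_2e^(2t)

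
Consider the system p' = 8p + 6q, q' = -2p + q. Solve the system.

p(t) = 2C_1e^(5t) - 3C_2e^(4t), q(t) = -C_1e^(5t) + 2C_2e^(4t)

Coefficient matrix A = [[8, 6], [-2, 1]].
Characteristic polynomial det(A - λI) = λ^2 - 9λ + 20 = 0.
Eigenvalues λ = 5, 4.
For λ=5: (A-λI) row 1 is [3, 6], so an eigenvector is (2, -1).
For λ=4: (A-λI) row 1 is [4, 6], so an eigenvector is (-3, 2).
General solution: C_1e^(5t)(2,-1) + C_2e^(4t)(-3,2).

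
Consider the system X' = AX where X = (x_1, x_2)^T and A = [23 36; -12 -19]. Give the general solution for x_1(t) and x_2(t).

Coefficient matrix A = [[23, 36], [-12, -19]].
Characteristic polynomial det(A - λI) = λ^2 - 4λ - 5 = 0.
Eigenvalues λ = -1, 5.
For λ=-1: (A-λI) row 1 is [24, 36], so an eigenvector is (3, -2).
For λ=5: (A-λI) row 1 is [18, 36], so an eigenvector is (-2, 1).
General solution: C_1e^(-t)(3,-2) + C_2e^(5t)(-2,1).

x_1(t) = 3C_1e^(-t) - 2C_2e^(5t), x_2(t) = -2C_1e^(-t) + C_2e^(5t)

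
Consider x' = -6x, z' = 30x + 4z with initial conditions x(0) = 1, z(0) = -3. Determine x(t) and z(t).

x(t) = e^(-6t), z(t) = -3e^(-6t)

Coefficient matrix A = [[-6, 0], [30, 4]].
Characteristic polynomial det(A - λI) = λ^2 + 2λ - 24 = 0.
Eigenvalues λ = -6, 4.
For λ=-6: (A-λI) row 2 is [30, 10], so an eigenvector is (1, -3).
For λ=4: (A-λI) row 1 is [-10, 0], so an eigenvector is (0, -1).
General solution: C_1e^(-6t)(1,-3) + C_2e^(4t)(0,-1).
Applying x(0)=1, z(0)=-3 gives C_1=1, C_2=0.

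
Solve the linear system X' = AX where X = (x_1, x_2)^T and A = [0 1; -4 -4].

x_1(t) = K_1e^(-2t) + K_2te^(-2t) - K_2e^(-2t), x_2(t) = -2K_1e^(-2t) - 2K_2te^(-2t) + 3K_2e^(-2t)

Coefficient matrix A = [[0, 1], [-4, -4]].
Characteristic polynomial det(A - λI) = λ^2 + 4λ + 4 = 0.
Single eigenvalue λ = -2 with algebraic multiplicity 2.
Eigenvector v = (1,-2); generalized eigenvector w with (A-λI)w=v is (-1,3).
General solution: e^(-2t)[K_1·v + K_2·(t·v + w)].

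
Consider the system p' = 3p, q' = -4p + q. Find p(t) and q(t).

Coefficient matrix A = [[3, 0], [-4, 1]].
Characteristic polynomial det(A - λI) = λ^2 - 4λ + 3 = 0.
Eigenvalues λ = 3, 1.
For λ=3: (A-λI) row 2 is [-4, -2], so an eigenvector is (-1, 2).
For λ=1: (A-λI) row 1 is [2, 0], so an eigenvector is (0, 1).
General solution: C_1e^(3t)(-1,2) + C_2e^(t)(0,1).

p(t) = -C_1e^(3t), q(t) = 2C_1e^(3t) + C_2e^(t)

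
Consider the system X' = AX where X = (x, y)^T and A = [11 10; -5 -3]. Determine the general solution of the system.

x(t) = K_1e^(4t)sin(t) + 3K_1e^(4t)cos(t) + 3K_2e^(4t)sin(t) - K_2e^(4t)cos(t), y(t) = -K_1e^(4t)sin(t) - 2K_1e^(4t)cos(t) - 2K_2e^(4t)sin(t) + K_2e^(4t)cos(t)

Coefficient matrix A = [[11, 10], [-5, -3]].
Characteristic polynomial det(A - λI) = λ^2 - 8λ + 17 = 0.
Eigenvalues λ = 4 ± i (complex conjugate pair).
For λ=4+i: an eigenvector is (3,-2) - i(1,-1) = (3 - i, -2 + i).
A real fundamental pair from Re and Im of e^((4+i)t)v: X_1 = e^(4t)(cos(t)·(3,-2) + sin(t)·(1,-1)), X_2 = e^(4t)(sin(t)·(3,-2) - cos(t)·(1,-1)).
General solution: K_1X_1 + K_2X_2.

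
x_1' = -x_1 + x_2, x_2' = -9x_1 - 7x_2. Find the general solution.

Coefficient matrix A = [[-1, 1], [-9, -7]].
Characteristic polynomial det(A - λI) = λ^2 + 8λ + 16 = 0.
Single eigenvalue λ = -4 with algebraic multiplicity 2.
Eigenvector v = (1,-3); generalized eigenvector w with (A-λI)w=v is (1,-2).
General solution: e^(-4t)[K_1·v + K_2·(t·v + w)].

x_1(t) = K_1e^(-4t) + K_2te^(-4t) + K_2e^(-4t), x_2(t) = -3K_1e^(-4t) - 3K_2te^(-4t) - 2K_2e^(-4t)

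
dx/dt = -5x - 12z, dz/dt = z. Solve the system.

x(t) = -2K_1e^(t) + K_2e^(-5t), z(t) = K_1e^(t)

Coefficient matrix A = [[-5, -12], [0, 1]].
Characteristic polynomial det(A - λI) = λ^2 + 4λ - 5 = 0.
Eigenvalues λ = 1, -5.
For λ=1: (A-λI) row 1 is [-6, -12], so an eigenvector is (-2, 1).
For λ=-5: (A-λI) row 1 is [0, -12], so an eigenvector is (1, 0).
General solution: K_1e^(t)(-2,1) + K_2e^(-5t)(1,0).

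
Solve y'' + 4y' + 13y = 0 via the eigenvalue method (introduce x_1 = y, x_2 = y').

Let x_1 = y, x_2 = y'. Then x_1' = x_2 and x_2' = -13x_1 - 4x_2.
A = [[0,1],[-13,-4]]; det(A-λI) = λ^2 + 4λ + 13.
Eigenvalues λ = -2 ± 3i.

y(t) = K_1e^(-2t)cos(3t) + K_2e^(-2t)sin(3t)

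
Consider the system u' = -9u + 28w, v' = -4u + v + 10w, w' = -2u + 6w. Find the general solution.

u(t) = -7c_1e^(-t) + 4c_3e^(-2t), v(t) = -4c_1e^(-t) + c_2e^(t) + 2c_3e^(-2t), w(t) = -2c_1e^(-t) + c_3e^(-2t)

Coefficient matrix A = [[-9, 0, 28], [-4, 1, 10], [-2, 0, 6]].
det(A - λI) = 0 gives eigenvalues λ = -1, 1, -2.
For λ=-1: eigenvector (-7,-4,-2).
For λ=1: eigenvector (0,1,0).
For λ=-2: eigenvector (4,2,1).
General solution: c_1e^(-t)(-7,-4,-2) + c_2e^(t)(0,1,0) + c_3e^(-2t)(4,2,1).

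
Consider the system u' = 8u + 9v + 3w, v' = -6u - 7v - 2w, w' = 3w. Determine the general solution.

u(t) = 3C_1e^(2t) + 3C_2e^(3t) - C_3e^(-t), v(t) = -2C_1e^(2t) - 2C_2e^(3t) + C_3e^(-t), w(t) = C_2e^(3t)

Coefficient matrix A = [[8, 9, 3], [-6, -7, -2], [0, 0, 3]].
det(A - λI) = 0 gives eigenvalues λ = 2, 3, -1.
For λ=2: eigenvector (3,-2,0).
For λ=3: eigenvector (3,-2,1).
For λ=-1: eigenvector (-1,1,0).
General solution: C_1e^(2t)(3,-2,0) + C_2e^(3t)(3,-2,1) + C_3e^(-t)(-1,1,0).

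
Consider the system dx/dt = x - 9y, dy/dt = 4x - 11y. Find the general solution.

Coefficient matrix A = [[1, -9], [4, -11]].
Characteristic polynomial det(A - λI) = λ^2 + 10λ + 25 = 0.
Single eigenvalue λ = -5 with algebraic multiplicity 2.
Eigenvector v = (-3,-2); generalized eigenvector w with (A-λI)w=v is (1,1).
General solution: e^(-5t)[C_1·v + C_2·(t·v + w)].

x(t) = -3C_1e^(-5t) - 3C_2te^(-5t) + C_2e^(-5t), y(t) = -2C_1e^(-5t) - 2C_2te^(-5t) + C_2e^(-5t)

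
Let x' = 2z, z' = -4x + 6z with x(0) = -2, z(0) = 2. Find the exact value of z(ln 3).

A = [[0,2],[-4,6]]; eigenvalues λ = 4, 2.
Eigenvectors: (-1,-2) for λ=4, (-1,-1) for λ=2.
From the initial condition, c_1 = -4, c_2 = 6.
z(ln 3) = (-4)(3^4)(-2) + (6)(3^2)(-1) = 594.

594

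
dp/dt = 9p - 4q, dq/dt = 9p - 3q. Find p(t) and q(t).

p(t) = 2K_1e^(3t) + 2K_2te^(3t) + K_2e^(3t), q(t) = 3K_1e^(3t) + 3K_2te^(3t) + K_2e^(3t)

Coefficient matrix A = [[9, -4], [9, -3]].
Characteristic polynomial det(A - λI) = λ^2 - 6λ + 9 = 0.
Single eigenvalue λ = 3 with algebraic multiplicity 2.
Eigenvector v = (2,3); generalized eigenvector w with (A-λI)w=v is (1,1).
General solution: e^(3t)[K_1·v + K_2·(t·v + w)].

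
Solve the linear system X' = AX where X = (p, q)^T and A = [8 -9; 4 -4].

p(t) = 3K_1e^(2t) + 3K_2te^(2t) - K_2e^(2t), q(t) = 2K_1e^(2t) + 2K_2te^(2t) - K_2e^(2t)

Coefficient matrix A = [[8, -9], [4, -4]].
Characteristic polynomial det(A - λI) = λ^2 - 4λ + 4 = 0.
Single eigenvalue λ = 2 with algebraic multiplicity 2.
Eigenvector v = (3,2); generalized eigenvector w with (A-λI)w=v is (-1,-1).
General solution: e^(2t)[K_1·v + K_2·(t·v + w)].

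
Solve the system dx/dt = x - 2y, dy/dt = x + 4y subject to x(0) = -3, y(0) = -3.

x(t) = 9e^(3t) - 12e^(2t), y(t) = -9e^(3t) + 6e^(2t)

Coefficient matrix A = [[1, -2], [1, 4]].
Characteristic polynomial det(A - λI) = λ^2 - 5λ + 6 = 0.
Eigenvalues λ = 3, 2.
For λ=3: (A-λI) row 1 is [-2, -2], so an eigenvector is (-1, 1).
For λ=2: (A-λI) row 1 is [-1, -2], so an eigenvector is (-2, 1).
General solution: K_1e^(3t)(-1,1) + K_2e^(2t)(-2,1).
Applying x(0)=-3, y(0)=-3 gives K_1=-9, K_2=6.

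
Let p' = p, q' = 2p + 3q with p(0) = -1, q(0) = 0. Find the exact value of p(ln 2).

-2

A = [[1,0],[2,3]]; eigenvalues λ = 1, 3.
Eigenvectors: (-1,1) for λ=1, (0,1) for λ=3.
From the initial condition, c_1 = 1, c_2 = -1.
p(ln 2) = (1)(2^1)(-1) + (-1)(2^3)(0) = -2.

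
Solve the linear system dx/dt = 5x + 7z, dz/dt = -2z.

Coefficient matrix A = [[5, 7], [0, -2]].
Characteristic polynomial det(A - λI) = λ^2 - 3λ - 10 = 0.
Eigenvalues λ = 5, -2.
For λ=5: (A-λI) row 1 is [0, 7], so an eigenvector is (1, 0).
For λ=-2: (A-λI) row 1 is [7, 7], so an eigenvector is (-1, 1).
General solution: K_1e^(5t)(1,0) + K_2e^(-2t)(-1,1).

x(t) = K_1e^(5t) - K_2e^(-2t), z(t) = K_2e^(-2t)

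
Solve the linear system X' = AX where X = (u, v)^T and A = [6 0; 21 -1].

Coefficient matrix A = [[6, 0], [21, -1]].
Characteristic polynomial det(A - λI) = λ^2 - 5λ - 6 = 0.
Eigenvalues λ = -1, 6.
For λ=-1: (A-λI) row 1 is [7, 0], so an eigenvector is (0, -1).
For λ=6: (A-λI) row 2 is [21, -7], so an eigenvector is (-1, -3).
General solution: c_1e^(-t)(0,-1) + c_2e^(6t)(-1,-3).

u(t) = -c_2e^(6t), v(t) = -c_1e^(-t) - 3c_2e^(6t)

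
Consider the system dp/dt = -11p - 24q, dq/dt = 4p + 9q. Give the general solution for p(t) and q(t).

Coefficient matrix A = [[-11, -24], [4, 9]].
Characteristic polynomial det(A - λI) = λ^2 + 2λ - 3 = 0.
Eigenvalues λ = 1, -3.
For λ=1: (A-λI) row 1 is [-12, -24], so an eigenvector is (2, -1).
For λ=-3: (A-λI) row 1 is [-8, -24], so an eigenvector is (3, -1).
General solution: K_1e^(t)(2,-1) + K_2e^(-3t)(3,-1).

p(t) = 2K_1e^(t) + 3K_2e^(-3t), q(t) = -K_1e^(t) - K_2e^(-3t)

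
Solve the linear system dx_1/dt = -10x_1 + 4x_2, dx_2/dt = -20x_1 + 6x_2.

x_1(t) = K_1e^(-2t)sin(4t) - K_2e^(-2t)cos(4t), x_2(t) = 2K_1e^(-2t)sin(4t) + K_1e^(-2t)cos(4t) + K_2e^(-2t)sin(4t) - 2K_2e^(-2t)cos(4t)

Coefficient matrix A = [[-10, 4], [-20, 6]].
Characteristic polynomial det(A - λI) = λ^2 + 4λ + 20 = 0.
Eigenvalues λ = -2 ± 4i (complex conjugate pair).
For λ=-2+4i: an eigenvector is (0,1) - i(1,2) = (0 - i, 1 - 2i).
A real fundamental pair from Re and Im of e^((-2+4i)t)v: X_1 = e^(-2t)(cos(4t)·(0,1) + sin(4t)·(1,2)), X_2 = e^(-2t)(sin(4t)·(0,1) - cos(4t)·(1,2)).
General solution: K_1X_1 + K_2X_2.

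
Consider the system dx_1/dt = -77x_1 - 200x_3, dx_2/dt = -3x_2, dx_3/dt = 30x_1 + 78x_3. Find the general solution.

Coefficient matrix A = [[-77, 0, -200], [0, -3, 0], [30, 0, 78]].
det(A - λI) = 0 gives eigenvalues λ = 3, -3, -2.
For λ=3: eigenvector (5,0,-2).
For λ=-3: eigenvector (0,1,0).
For λ=-2: eigenvector (8,0,-3).
General solution: c_1e^(3t)(5,0,-2) + c_2e^(-3t)(0,1,0) + c_3e^(-2t)(8,0,-3).

x_1(t) = 5c_1e^(3t) + 8c_3e^(-2t), x_2(t) = c_2e^(-3t), x_3(t) = -2c_1e^(3t) - 3c_3e^(-2t)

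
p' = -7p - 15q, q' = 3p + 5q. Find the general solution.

p(t) = -2K_1e^(-t)sin(3t) + K_1e^(-t)cos(3t) + K_2e^(-t)sin(3t) + 2K_2e^(-t)cos(3t), q(t) = K_1e^(-t)sin(3t) - K_2e^(-t)cos(3t)

Coefficient matrix A = [[-7, -15], [3, 5]].
Characteristic polynomial det(A - λI) = λ^2 + 2λ + 10 = 0.
Eigenvalues λ = -1 ± 3i (complex conjugate pair).
For λ=-1+3i: an eigenvector is (1,0) - i(-2,1) = (1 + 2i, 0 - i).
A real fundamental pair from Re and Im of e^((-1+3i)t)v: X_1 = e^(-t)(cos(3t)·(1,0) + sin(3t)·(-2,1)), X_2 = e^(-t)(sin(3t)·(1,0) - cos(3t)·(-2,1)).
General solution: K_1X_1 + K_2X_2.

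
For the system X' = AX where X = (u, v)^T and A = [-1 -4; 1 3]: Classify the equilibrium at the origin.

unstable improper node

A = [[-1,-4],[1,3]]; det(A-λI) = λ^2 - 2λ + 1.
repeated λ = 1 with a single eigenvector.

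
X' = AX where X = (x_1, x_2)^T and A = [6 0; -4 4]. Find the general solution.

Coefficient matrix A = [[6, 0], [-4, 4]].
Characteristic polynomial det(A - λI) = λ^2 - 10λ + 24 = 0.
Eigenvalues λ = 6, 4.
For λ=6: (A-λI) row 2 is [-4, -2], so an eigenvector is (1, -2).
For λ=4: (A-λI) row 1 is [2, 0], so an eigenvector is (0, 1).
General solution: C_1e^(6t)(1,-2) + C_2e^(4t)(0,1).

x_1(t) = C_1e^(6t), x_2(t) = -2C_1e^(6t) + C_2e^(4t)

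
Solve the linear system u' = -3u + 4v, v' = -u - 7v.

Coefficient matrix A = [[-3, 4], [-1, -7]].
Characteristic polynomial det(A - λI) = λ^2 + 10λ + 25 = 0.
Single eigenvalue λ = -5 with algebraic multiplicity 2.
Eigenvector v = (-2,1); generalized eigenvector w with (A-λI)w=v is (-3,1).
General solution: e^(-5t)[C_1·v + C_2·(t·v + w)].

u(t) = -2C_1e^(-5t) - 2C_2te^(-5t) - 3C_2e^(-5t), v(t) = C_1e^(-5t) + C_2te^(-5t) + C_2e^(-5t)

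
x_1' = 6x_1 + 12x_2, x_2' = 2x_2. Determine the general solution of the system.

Coefficient matrix A = [[6, 12], [0, 2]].
Characteristic polynomial det(A - λI) = λ^2 - 8λ + 12 = 0.
Eigenvalues λ = 6, 2.
For λ=6: (A-λI) row 1 is [0, 12], so an eigenvector is (1, 0).
For λ=2: (A-λI) row 1 is [4, 12], so an eigenvector is (3, -1).
General solution: K_1e^(6t)(1,0) + K_2e^(2t)(3,-1).

x_1(t) = K_1e^(6t) + 3K_2e^(2t), x_2(t) = -K_2e^(2t)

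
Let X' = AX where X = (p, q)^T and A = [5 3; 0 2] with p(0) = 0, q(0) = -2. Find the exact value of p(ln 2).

-56

A = [[5,3],[0,2]]; eigenvalues λ = 5, 2.
Eigenvectors: (1,0) for λ=5, (-1,1) for λ=2.
From the initial condition, c_1 = -2, c_2 = -2.
p(ln 2) = (-2)(2^5)(1) + (-2)(2^2)(-1) = -56.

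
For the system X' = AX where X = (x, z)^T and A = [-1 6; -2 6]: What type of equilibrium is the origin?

A = [[-1,6],[-2,6]]; det(A-λI) = λ^2 - 5λ + 6.
λ = 2, 3: both positive.

unstable node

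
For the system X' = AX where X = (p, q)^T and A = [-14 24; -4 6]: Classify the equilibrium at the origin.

stable node

A = [[-14,24],[-4,6]]; det(A-λI) = λ^2 + 8λ + 12.
λ = -2, -6: both negative.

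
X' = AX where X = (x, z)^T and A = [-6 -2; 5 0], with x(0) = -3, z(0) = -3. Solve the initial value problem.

x(t) = 15e^(-3t)sin(t) - 3e^(-3t)cos(t), z(t) = -24e^(-3t)sin(t) - 3e^(-3t)cos(t)

Coefficient matrix A = [[-6, -2], [5, 0]].
Characteristic polynomial det(A - λI) = λ^2 + 6λ + 10 = 0.
Eigenvalues λ = -3 ± i (complex conjugate pair).
For λ=-3+i: an eigenvector is (1,-1) - i(-1,2) = (1 + i, -1 - 2i).
A real fundamental pair from Re and Im of e^((-3+i)t)v: X_1 = e^(-3t)(cos(t)·(1,-1) + sin(t)·(-1,2)), X_2 = e^(-3t)(sin(t)·(1,-1) - cos(t)·(-1,2)).
General solution: K_1X_1 + K_2X_2.
Applying x(0)=-3, z(0)=-3 gives K_1=-9, K_2=6.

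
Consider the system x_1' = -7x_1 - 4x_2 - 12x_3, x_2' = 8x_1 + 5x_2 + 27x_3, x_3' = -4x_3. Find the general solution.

Coefficient matrix A = [[-7, -4, -12], [8, 5, 27], [0, 0, -4]].
det(A - λI) = 0 gives eigenvalues λ = -4, -3, 1.
For λ=-4: eigenvector (0,-3,1).
For λ=-3: eigenvector (-1,1,0).
For λ=1: eigenvector (-1,2,0).
General solution: C_1e^(-4t)(0,-3,1) + C_2e^(-3t)(-1,1,0) + C_3e^(t)(-1,2,0).

x_1(t) = -C_2e^(-3t) - C_3e^(t), x_2(t) = -3C_1e^(-4t) + C_2e^(-3t) + 2C_3e^(t), x_3(t) = C_1e^(-4t)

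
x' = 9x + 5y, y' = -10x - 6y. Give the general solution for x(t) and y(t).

x(t) = -C_1e^(4t) + C_2e^(-t), y(t) = C_1e^(4t) - 2C_2e^(-t)

Coefficient matrix A = [[9, 5], [-10, -6]].
Characteristic polynomial det(A - λI) = λ^2 - 3λ - 4 = 0.
Eigenvalues λ = 4, -1.
For λ=4: (A-λI) row 1 is [5, 5], so an eigenvector is (-1, 1).
For λ=-1: (A-λI) row 1 is [10, 5], so an eigenvector is (1, -2).
General solution: C_1e^(4t)(-1,1) + C_2e^(-t)(1,-2).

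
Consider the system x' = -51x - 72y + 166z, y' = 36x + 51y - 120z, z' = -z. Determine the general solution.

Coefficient matrix A = [[-51, -72, 166], [36, 51, -120], [0, 0, -1]].
det(A - λI) = 0 gives eigenvalues λ = -1, 3, -3.
For λ=-1: eigenvector (-1,3,1).
For λ=3: eigenvector (-4,3,0).
For λ=-3: eigenvector (3,-2,0).
General solution: K_1e^(-t)(-1,3,1) + K_2e^(3t)(-4,3,0) + K_3e^(-3t)(3,-2,0).

x(t) = -K_1e^(-t) - 4K_2e^(3t) + 3K_3e^(-3t), y(t) = 3K_1e^(-t) + 3K_2e^(3t) - 2K_3e^(-3t), z(t) = K_1e^(-t)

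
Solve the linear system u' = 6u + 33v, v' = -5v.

Coefficient matrix A = [[6, 33], [0, -5]].
Characteristic polynomial det(A - λI) = λ^2 - λ - 30 = 0.
Eigenvalues λ = 6, -5.
For λ=6: (A-λI) row 1 is [0, 33], so an eigenvector is (1, 0).
For λ=-5: (A-λI) row 1 is [11, 33], so an eigenvector is (-3, 1).
General solution: c_1e^(6t)(1,0) + c_2e^(-5t)(-3,1).

u(t) = c_1e^(6t) - 3c_2e^(-5t), v(t) = c_2e^(-5t)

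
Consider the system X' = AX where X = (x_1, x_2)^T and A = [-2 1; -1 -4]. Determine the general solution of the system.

x_1(t) = c_1e^(-3t) + c_2te^(-3t) + 3c_2e^(-3t), x_2(t) = -c_1e^(-3t) - c_2te^(-3t) - 2c_2e^(-3t)

Coefficient matrix A = [[-2, 1], [-1, -4]].
Characteristic polynomial det(A - λI) = λ^2 + 6λ + 9 = 0.
Single eigenvalue λ = -3 with algebraic multiplicity 2.
Eigenvector v = (1,-1); generalized eigenvector w with (A-λI)w=v is (3,-2).
General solution: e^(-3t)[c_1·v + c_2·(t·v + w)].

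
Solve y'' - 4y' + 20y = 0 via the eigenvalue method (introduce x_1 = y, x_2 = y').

y(t) = c_1e^(2t)cos(4t) + c_2e^(2t)sin(4t)

Let x_1 = y, x_2 = y'. Then x_1' = x_2 and x_2' = -20x_1 + 4x_2.
A = [[0,1],[-20,4]]; det(A-λI) = λ^2 - 4λ + 20.
Eigenvalues λ = 2 ± 4i.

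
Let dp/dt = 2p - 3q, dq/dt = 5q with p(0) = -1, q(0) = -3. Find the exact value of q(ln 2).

A = [[2,-3],[0,5]]; eigenvalues λ = 5, 2.
Eigenvectors: (-1,1) for λ=5, (1,0) for λ=2.
From the initial condition, c_1 = -3, c_2 = -4.
q(ln 2) = (-3)(2^5)(1) + (-4)(2^2)(0) = -96.

-96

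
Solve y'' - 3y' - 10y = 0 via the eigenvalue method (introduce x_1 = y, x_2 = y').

Let x_1 = y, x_2 = y'. Then x_1' = x_2 and x_2' = 10x_1 + 3x_2.
A = [[0,1],[10,3]]; det(A-λI) = λ^2 - 3λ - 10.
Eigenvalues λ = 5, -2 with eigenvectors (1,5), (1,-2).

y(t) = c_1e^(5t) + c_2e^(-2t)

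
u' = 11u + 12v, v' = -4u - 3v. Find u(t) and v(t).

u(t) = 3C_1e^(3t) - 2C_2e^(5t), v(t) = -2C_1e^(3t) + C_2e^(5t)

Coefficient matrix A = [[11, 12], [-4, -3]].
Characteristic polynomial det(A - λI) = λ^2 - 8λ + 15 = 0.
Eigenvalues λ = 3, 5.
For λ=3: (A-λI) row 1 is [8, 12], so an eigenvector is (3, -2).
For λ=5: (A-λI) row 1 is [6, 12], so an eigenvector is (-2, 1).
General solution: C_1e^(3t)(3,-2) + C_2e^(5t)(-2,1).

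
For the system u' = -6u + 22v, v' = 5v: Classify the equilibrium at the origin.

A = [[-6,22],[0,5]]; det(A-λI) = λ^2 + λ - 30.
λ = 5, -6: opposite signs.

saddle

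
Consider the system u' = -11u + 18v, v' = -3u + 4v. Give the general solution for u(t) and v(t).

u(t) = -2c_1e^(-2t) - 3c_2e^(-5t), v(t) = -c_1e^(-2t) - c_2e^(-5t)

Coefficient matrix A = [[-11, 18], [-3, 4]].
Characteristic polynomial det(A - λI) = λ^2 + 7λ + 10 = 0.
Eigenvalues λ = -2, -5.
For λ=-2: (A-λI) row 1 is [-9, 18], so an eigenvector is (-2, -1).
For λ=-5: (A-λI) row 1 is [-6, 18], so an eigenvector is (-3, -1).
General solution: c_1e^(-2t)(-2,-1) + c_2e^(-5t)(-3,-1).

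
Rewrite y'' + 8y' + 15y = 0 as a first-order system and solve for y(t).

y(t) = K_1e^(-5t) + K_2e^(-3t)

Let x_1 = y, x_2 = y'. Then x_1' = x_2 and x_2' = -15x_1 - 8x_2.
A = [[0,1],[-15,-8]]; det(A-λI) = λ^2 + 8λ + 15.
Eigenvalues λ = -5, -3 with eigenvectors (1,-5), (1,-3).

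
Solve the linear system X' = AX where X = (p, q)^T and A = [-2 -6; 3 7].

Coefficient matrix A = [[-2, -6], [3, 7]].
Characteristic polynomial det(A - λI) = λ^2 - 5λ + 4 = 0.
Eigenvalues λ = 4, 1.
For λ=4: (A-λI) row 1 is [-6, -6], so an eigenvector is (1, -1).
For λ=1: (A-λI) row 1 is [-3, -6], so an eigenvector is (2, -1).
General solution: c_1e^(4t)(1,-1) + c_2e^(t)(2,-1).

p(t) = c_1e^(4t) + 2c_2e^(t), q(t) = -c_1e^(4t) - c_2e^(t)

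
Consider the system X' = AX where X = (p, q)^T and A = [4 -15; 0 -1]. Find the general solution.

p(t) = 3c_1e^(-t) + c_2e^(4t), q(t) = c_1e^(-t)

Coefficient matrix A = [[4, -15], [0, -1]].
Characteristic polynomial det(A - λI) = λ^2 - 3λ - 4 = 0.
Eigenvalues λ = -1, 4.
For λ=-1: (A-λI) row 1 is [5, -15], so an eigenvector is (3, 1).
For λ=4: (A-λI) row 1 is [0, -15], so an eigenvector is (1, 0).
General solution: c_1e^(-t)(3,1) + c_2e^(4t)(1,0).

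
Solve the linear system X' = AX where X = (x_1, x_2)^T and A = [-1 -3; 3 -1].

Coefficient matrix A = [[-1, -3], [3, -1]].
Characteristic polynomial det(A - λI) = λ^2 + 2λ + 10 = 0.
Eigenvalues λ = -1 ± 3i (complex conjugate pair).
For λ=-1+3i: an eigenvector is (0,1) - i(-1,0) = (0 + i, 1).
A real fundamental pair from Re and Im of e^((-1+3i)t)v: X_1 = e^(-t)(cos(3t)·(0,1) + sin(3t)·(-1,0)), X_2 = e^(-t)(sin(3t)·(0,1) - cos(3t)·(-1,0)).
General solution: C_1X_1 + C_2X_2.

x_1(t) = -C_1e^(-t)sin(3t) + C_2e^(-t)cos(3t), x_2(t) = C_1e^(-t)cos(3t) + C_2e^(-t)sin(3t)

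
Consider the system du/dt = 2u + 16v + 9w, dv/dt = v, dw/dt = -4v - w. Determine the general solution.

u(t) = c_1e^(2t) + 2c_2e^(t) - 3c_3e^(-t), v(t) = c_2e^(t), w(t) = -2c_2e^(t) + c_3e^(-t)

Coefficient matrix A = [[2, 16, 9], [0, 1, 0], [0, -4, -1]].
det(A - λI) = 0 gives eigenvalues λ = 2, 1, -1.
For λ=2: eigenvector (1,0,0).
For λ=1: eigenvector (2,1,-2).
For λ=-1: eigenvector (-3,0,1).
General solution: c_1e^(2t)(1,0,0) + c_2e^(t)(2,1,-2) + c_3e^(-t)(-3,0,1).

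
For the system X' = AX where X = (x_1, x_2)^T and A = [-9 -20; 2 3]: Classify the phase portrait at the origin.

stable spiral

A = [[-9,-20],[2,3]]; det(A-λI) = λ^2 + 6λ + 13.
λ = -3 ± 2i: negative real part.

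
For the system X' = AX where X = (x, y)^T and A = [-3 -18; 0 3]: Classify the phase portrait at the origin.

A = [[-3,-18],[0,3]]; det(A-λI) = λ^2 - 9.
λ = 3, -3: opposite signs.

saddle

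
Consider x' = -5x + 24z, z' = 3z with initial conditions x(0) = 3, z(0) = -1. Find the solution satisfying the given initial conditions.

Coefficient matrix A = [[-5, 24], [0, 3]].
Characteristic polynomial det(A - λI) = λ^2 + 2λ - 15 = 0.
Eigenvalues λ = -5, 3.
For λ=-5: (A-λI) row 1 is [0, 24], so an eigenvector is (-1, 0).
For λ=3: (A-λI) row 1 is [-8, 24], so an eigenvector is (-3, -1).
General solution: c_1e^(-5t)(-1,0) + c_2e^(3t)(-3,-1).
Applying x(0)=3, z(0)=-1 gives c_1=-6, c_2=1.

x(t) = -3e^(3t) + 6e^(-5t), z(t) = -e^(3t)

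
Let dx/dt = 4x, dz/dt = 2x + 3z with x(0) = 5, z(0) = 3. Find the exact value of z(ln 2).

104

A = [[4,0],[2,3]]; eigenvalues λ = 4, 3.
Eigenvectors: (1,2) for λ=4, (0,-1) for λ=3.
From the initial condition, c_1 = 5, c_2 = 7.
z(ln 2) = (5)(2^4)(2) + (7)(2^3)(-1) = 104.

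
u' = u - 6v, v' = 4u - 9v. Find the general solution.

u(t) = K_1e^(-5t) + 3K_2e^(-3t), v(t) = K_1e^(-5t) + 2K_2e^(-3t)

Coefficient matrix A = [[1, -6], [4, -9]].
Characteristic polynomial det(A - λI) = λ^2 + 8λ + 15 = 0.
Eigenvalues λ = -5, -3.
For λ=-5: (A-λI) row 1 is [6, -6], so an eigenvector is (1, 1).
For λ=-3: (A-λI) row 1 is [4, -6], so an eigenvector is (3, 2).
General solution: K_1e^(-5t)(1,1) + K_2e^(-3t)(3,2).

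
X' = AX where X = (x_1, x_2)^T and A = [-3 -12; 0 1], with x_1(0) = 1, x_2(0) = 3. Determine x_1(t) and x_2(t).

x_1(t) = -9e^(t) + 10e^(-3t), x_2(t) = 3e^(t)

Coefficient matrix A = [[-3, -12], [0, 1]].
Characteristic polynomial det(A - λI) = λ^2 + 2λ - 3 = 0.
Eigenvalues λ = 1, -3.
For λ=1: (A-λI) row 1 is [-4, -12], so an eigenvector is (-3, 1).
For λ=-3: (A-λI) row 1 is [0, -12], so an eigenvector is (1, 0).
General solution: c_1e^(t)(-3,1) + c_2e^(-3t)(1,0).
Applying x_1(0)=1, x_2(0)=3 gives c_1=3, c_2=10.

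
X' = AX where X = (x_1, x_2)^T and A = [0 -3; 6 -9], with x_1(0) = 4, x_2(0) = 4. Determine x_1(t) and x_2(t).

Coefficient matrix A = [[0, -3], [6, -9]].
Characteristic polynomial det(A - λI) = λ^2 + 9λ + 18 = 0.
Eigenvalues λ = -6, -3.
For λ=-6: (A-λI) row 1 is [6, -3], so an eigenvector is (1, 2).
For λ=-3: (A-λI) row 1 is [3, -3], so an eigenvector is (-1, -1).
General solution: C_1e^(-6t)(1,2) + C_2e^(-3t)(-1,-1).
Applying x_1(0)=4, x_2(0)=4 gives C_1=0, C_2=-4.

x_1(t) = 4e^(-3t), x_2(t) = 4e^(-3t)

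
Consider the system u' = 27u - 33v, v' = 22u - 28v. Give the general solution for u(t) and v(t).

u(t) = -3K_1e^(5t) + K_2e^(-6t), v(t) = -2K_1e^(5t) + K_2e^(-6t)

Coefficient matrix A = [[27, -33], [22, -28]].
Characteristic polynomial det(A - λI) = λ^2 + λ - 30 = 0.
Eigenvalues λ = 5, -6.
For λ=5: (A-λI) row 1 is [22, -33], so an eigenvector is (-3, -2).
For λ=-6: (A-λI) row 1 is [33, -33], so an eigenvector is (1, 1).
General solution: K_1e^(5t)(-3,-2) + K_2e^(-6t)(1,1).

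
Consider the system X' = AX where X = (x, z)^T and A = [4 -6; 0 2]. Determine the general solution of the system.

x(t) = 3c_1e^(2t) - c_2e^(4t), z(t) = c_1e^(2t)

Coefficient matrix A = [[4, -6], [0, 2]].
Characteristic polynomial det(A - λI) = λ^2 - 6λ + 8 = 0.
Eigenvalues λ = 2, 4.
For λ=2: (A-λI) row 1 is [2, -6], so an eigenvector is (3, 1).
For λ=4: (A-λI) row 1 is [0, -6], so an eigenvector is (-1, 0).
General solution: c_1e^(2t)(3,1) + c_2e^(4t)(-1,0).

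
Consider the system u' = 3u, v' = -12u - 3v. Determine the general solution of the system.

Coefficient matrix A = [[3, 0], [-12, -3]].
Characteristic polynomial det(A - λI) = λ^2 - 9 = 0.
Eigenvalues λ = -3, 3.
For λ=-3: (A-λI) row 1 is [6, 0], so an eigenvector is (0, 1).
For λ=3: (A-λI) row 2 is [-12, -6], so an eigenvector is (1, -2).
General solution: K_1e^(-3t)(0,1) + K_2e^(3t)(1,-2).

u(t) = K_2e^(3t), v(t) = K_1e^(-3t) - 2K_2e^(3t)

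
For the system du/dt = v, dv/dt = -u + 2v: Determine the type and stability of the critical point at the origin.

A = [[0,1],[-1,2]]; det(A-λI) = λ^2 - 2λ + 1.
repeated λ = 1 with a single eigenvector.

unstable improper node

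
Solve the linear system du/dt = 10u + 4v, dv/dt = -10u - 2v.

u(t) = -C_1e^(4t)sin(2t) + C_1e^(4t)cos(2t) + C_2e^(4t)sin(2t) + C_2e^(4t)cos(2t), v(t) = C_1e^(4t)sin(2t) - 2C_1e^(4t)cos(2t) - 2C_2e^(4t)sin(2t) - C_2e^(4t)cos(2t)

Coefficient matrix A = [[10, 4], [-10, -2]].
Characteristic polynomial det(A - λI) = λ^2 - 8λ + 20 = 0.
Eigenvalues λ = 4 ± 2i (complex conjugate pair).
For λ=4+2i: an eigenvector is (1,-2) - i(-1,1) = (1 + i, -2 - i).
A real fundamental pair from Re and Im of e^((4+2i)t)v: X_1 = e^(4t)(cos(2t)·(1,-2) + sin(2t)·(-1,1)), X_2 = e^(4t)(sin(2t)·(1,-2) - cos(2t)·(-1,1)).
General solution: C_1X_1 + C_2X_2.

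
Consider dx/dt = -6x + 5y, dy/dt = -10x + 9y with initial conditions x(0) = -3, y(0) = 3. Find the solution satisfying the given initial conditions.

x(t) = 6e^(4t) - 9e^(-t), y(t) = 12e^(4t) - 9e^(-t)

Coefficient matrix A = [[-6, 5], [-10, 9]].
Characteristic polynomial det(A - λI) = λ^2 - 3λ - 4 = 0.
Eigenvalues λ = -1, 4.
For λ=-1: (A-λI) row 1 is [-5, 5], so an eigenvector is (-1, -1).
For λ=4: (A-λI) row 1 is [-10, 5], so an eigenvector is (1, 2).
General solution: c_1e^(-t)(-1,-1) + c_2e^(4t)(1,2).
Applying x(0)=-3, y(0)=3 gives c_1=9, c_2=6.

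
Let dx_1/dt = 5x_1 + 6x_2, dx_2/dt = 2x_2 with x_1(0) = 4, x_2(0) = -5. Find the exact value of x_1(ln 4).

-5984

A = [[5,6],[0,2]]; eigenvalues λ = 5, 2.
Eigenvectors: (-1,0) for λ=5, (2,-1) for λ=2.
From the initial condition, c_1 = 6, c_2 = 5.
x_1(ln 4) = (6)(4^5)(-1) + (5)(4^2)(2) = -5984.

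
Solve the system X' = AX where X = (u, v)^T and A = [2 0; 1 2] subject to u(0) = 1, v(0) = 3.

Coefficient matrix A = [[2, 0], [1, 2]].
Characteristic polynomial det(A - λI) = λ^2 - 4λ + 4 = 0.
Single eigenvalue λ = 2 with algebraic multiplicity 2.
Eigenvector v = (0,-1); generalized eigenvector w with (A-λI)w=v is (-1,-3).
General solution: e^(2t)[c_1·v + c_2·(t·v + w)].
Applying u(0)=1, v(0)=3 gives c_1=0, c_2=-1.

u(t) = e^(2t), v(t) = te^(2t) + 3e^(2t)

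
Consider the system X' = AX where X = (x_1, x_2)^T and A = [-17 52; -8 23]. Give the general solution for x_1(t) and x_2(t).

Coefficient matrix A = [[-17, 52], [-8, 23]].
Characteristic polynomial det(A - λI) = λ^2 - 6λ + 25 = 0.
Eigenvalues λ = 3 ± 4i (complex conjugate pair).
For λ=3+4i: an eigenvector is (3,1) - i(-2,-1) = (3 + 2i, 1 + i).
A real fundamental pair from Re and Im of e^((3+4i)t)v: X_1 = e^(3t)(cos(4t)·(3,1) + sin(4t)·(-2,-1)), X_2 = e^(3t)(sin(4t)·(3,1) - cos(4t)·(-2,-1)).
General solution: K_1X_1 + K_2X_2.

x_1(t) = -2K_1e^(3t)sin(4t) + 3K_1e^(3t)cos(4t) + 3K_2e^(3t)sin(4t) + 2K_2e^(3t)cos(4t), x_2(t) = -K_1e^(3t)sin(4t) + K_1e^(3t)cos(4t) + K_2e^(3t)sin(4t) + K_2e^(3t)cos(4t)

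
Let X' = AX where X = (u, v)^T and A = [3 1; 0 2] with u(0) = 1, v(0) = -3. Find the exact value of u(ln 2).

A = [[3,1],[0,2]]; eigenvalues λ = 2, 3.
Eigenvectors: (-1,1) for λ=2, (-1,0) for λ=3.
From the initial condition, c_1 = -3, c_2 = 2.
u(ln 2) = (-3)(2^2)(-1) + (2)(2^3)(-1) = -4.

-4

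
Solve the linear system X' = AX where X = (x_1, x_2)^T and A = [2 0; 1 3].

Coefficient matrix A = [[2, 0], [1, 3]].
Characteristic polynomial det(A - λI) = λ^2 - 5λ + 6 = 0.
Eigenvalues λ = 2, 3.
For λ=2: (A-λI) row 2 is [1, 1], so an eigenvector is (1, -1).
For λ=3: (A-λI) row 1 is [-1, 0], so an eigenvector is (0, -1).
General solution: c_1e^(2t)(1,-1) + c_2e^(3t)(0,-1).

x_1(t) = c_1e^(2t), x_2(t) = -c_1e^(2t) - c_2e^(3t)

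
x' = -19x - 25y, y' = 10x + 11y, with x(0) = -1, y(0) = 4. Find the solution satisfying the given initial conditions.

Coefficient matrix A = [[-19, -25], [10, 11]].
Characteristic polynomial det(A - λI) = λ^2 + 8λ + 41 = 0.
Eigenvalues λ = -4 ± 5i (complex conjugate pair).
For λ=-4+5i: an eigenvector is (1,-1) - i(2,-1) = (1 - 2i, -1 + i).
A real fundamental pair from Re and Im of e^((-4+5i)t)v: X_1 = e^(-4t)(cos(5t)·(1,-1) + sin(5t)·(2,-1)), X_2 = e^(-4t)(sin(5t)·(1,-1) - cos(5t)·(2,-1)).
General solution: c_1X_1 + c_2X_2.
Applying x(0)=-1, y(0)=4 gives c_1=-7, c_2=-3.

x(t) = -17e^(-4t)sin(5t) - e^(-4t)cos(5t), y(t) = 10e^(-4t)sin(5t) + 4e^(-4t)cos(5t)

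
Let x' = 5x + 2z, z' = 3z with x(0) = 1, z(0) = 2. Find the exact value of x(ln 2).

A = [[5,2],[0,3]]; eigenvalues λ = 3, 5.
Eigenvectors: (1,-1) for λ=3, (1,0) for λ=5.
From the initial condition, c_1 = -2, c_2 = 3.
x(ln 2) = (-2)(2^3)(1) + (3)(2^5)(1) = 80.

80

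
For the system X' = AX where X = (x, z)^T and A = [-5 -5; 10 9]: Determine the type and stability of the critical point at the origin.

unstable spiral

A = [[-5,-5],[10,9]]; det(A-λI) = λ^2 - 4λ + 5.
λ = 2 ± i: positive real part.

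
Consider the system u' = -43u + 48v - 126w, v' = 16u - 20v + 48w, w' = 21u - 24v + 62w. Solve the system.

Coefficient matrix A = [[-43, 48, -126], [16, -20, 48], [21, -24, 62]].
det(A - λI) = 0 gives eigenvalues λ = -1, -4, 4.
For λ=-1: eigenvector (3,0,-1).
For λ=-4: eigenvector (-2,1,1).
For λ=4: eigenvector (-6,2,3).
General solution: C_1e^(-t)(3,0,-1) + C_2e^(-4t)(-2,1,1) + C_3e^(4t)(-6,2,3).

u(t) = 3C_1e^(-t) - 2C_2e^(-4t) - 6C_3e^(4t), v(t) = C_2e^(-4t) + 2C_3e^(4t), w(t) = -C_1e^(-t) + C_2e^(-4t) + 3C_3e^(4t)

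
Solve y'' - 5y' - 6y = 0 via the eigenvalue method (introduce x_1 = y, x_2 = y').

y(t) = c_1e^(6t) + c_2e^(-t)

Let x_1 = y, x_2 = y'. Then x_1' = x_2 and x_2' = 6x_1 + 5x_2.
A = [[0,1],[6,5]]; det(A-λI) = λ^2 - 5λ - 6.
Eigenvalues λ = 6, -1 with eigenvectors (1,6), (1,-1).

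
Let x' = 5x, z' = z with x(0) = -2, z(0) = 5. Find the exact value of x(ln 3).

-486

A = [[5,0],[0,1]]; eigenvalues λ = 1, 5.
Eigenvectors: (0,-1) for λ=1, (1,0) for λ=5.
From the initial condition, c_1 = -5, c_2 = -2.
x(ln 3) = (-5)(3^1)(0) + (-2)(3^5)(1) = -486.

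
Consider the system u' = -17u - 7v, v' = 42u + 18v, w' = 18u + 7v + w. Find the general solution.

Coefficient matrix A = [[-17, -7, 0], [42, 18, 0], [18, 7, 1]].
det(A - λI) = 0 gives eigenvalues λ = -3, 4, 1.
For λ=-3: eigenvector (1,-2,-1).
For λ=4: eigenvector (-1,3,1).
For λ=1: eigenvector (0,0,1).
General solution: C_1e^(-3t)(1,-2,-1) + C_2e^(4t)(-1,3,1) + C_3e^(t)(0,0,1).

u(t) = C_1e^(-3t) - C_2e^(4t), v(t) = -2C_1e^(-3t) + 3C_2e^(4t), w(t) = -C_1e^(-3t) + C_2e^(4t) + C_3e^(t)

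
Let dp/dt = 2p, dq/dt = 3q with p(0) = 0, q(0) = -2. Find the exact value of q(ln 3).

-54

A = [[2,0],[0,3]]; eigenvalues λ = 3, 2.
Eigenvectors: (0,1) for λ=3, (-1,0) for λ=2.
From the initial condition, c_1 = -2, c_2 = 0.
q(ln 3) = (-2)(3^3)(1) + (0)(3^2)(0) = -54.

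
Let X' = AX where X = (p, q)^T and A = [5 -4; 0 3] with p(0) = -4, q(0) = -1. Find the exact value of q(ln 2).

-8

A = [[5,-4],[0,3]]; eigenvalues λ = 3, 5.
Eigenvectors: (-2,-1) for λ=3, (1,0) for λ=5.
From the initial condition, c_1 = 1, c_2 = -2.
q(ln 2) = (1)(2^3)(-1) + (-2)(2^5)(0) = -8.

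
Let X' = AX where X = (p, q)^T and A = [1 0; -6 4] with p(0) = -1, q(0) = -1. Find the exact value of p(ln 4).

A = [[1,0],[-6,4]]; eigenvalues λ = 4, 1.
Eigenvectors: (0,1) for λ=4, (-1,-2) for λ=1.
From the initial condition, c_1 = 1, c_2 = 1.
p(ln 4) = (1)(4^4)(0) + (1)(4^1)(-1) = -4.

-4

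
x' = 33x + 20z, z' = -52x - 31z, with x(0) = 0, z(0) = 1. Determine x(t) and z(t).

Coefficient matrix A = [[33, 20], [-52, -31]].
Characteristic polynomial det(A - λI) = λ^2 - 2λ + 17 = 0.
Eigenvalues λ = 1 ± 4i (complex conjugate pair).
For λ=1+4i: an eigenvector is (2,-3) - i(1,-2) = (2 - i, -3 + 2i).
A real fundamental pair from Re and Im of e^((1+4i)t)v: X_1 = e^(t)(cos(4t)·(2,-3) + sin(4t)·(1,-2)), X_2 = e^(t)(sin(4t)·(2,-3) - cos(4t)·(1,-2)).
General solution: c_1X_1 + c_2X_2.
Applying x(0)=0, z(0)=1 gives c_1=1, c_2=2.

x(t) = 5e^(t)sin(4t), z(t) = -8e^(t)sin(4t) + e^(t)cos(4t)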